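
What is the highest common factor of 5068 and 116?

5068 = 2² · 7 · 181
116 = 2² · 29
Common: 2² = 4

4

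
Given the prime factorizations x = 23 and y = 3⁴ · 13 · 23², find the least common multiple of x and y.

557037

max exponent per prime: 3⁴ · 13 · 23² = 557037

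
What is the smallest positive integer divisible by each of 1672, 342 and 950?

1672 = 2³ · 11 · 19; 342 = 2 · 3² · 19; 950 = 2 · 5² · 19
lcm takes max exponent of each prime: 2³ · 3² · 5² · 11 · 19 = 376200

376200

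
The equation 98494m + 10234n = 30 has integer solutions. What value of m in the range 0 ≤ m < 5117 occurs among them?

Euclid: 98494 = 9·10234 + 6388; 10234 = 1·6388 + 3846; 6388 = 1·3846 + 2542; 3846 = 1·2542 + 1304; 2542 = 1·1304 + 1238; 1304 = 1·1238 + 66; 1238 = 18·66 + 50; 66 = 1·50 + 16; 50 = 3·16 + 2; 16 = 8·2 + 0 → gcd = 2; 30 = 2·15.
Back-substitution yields 98494·(620) + 10234·(-5967) = 2, so one solution is m = 620·15 = 9300, n = -5967·15 = -89505.
Solutions in m differ by 10234/2 = 5117; the one in [0, 5117) is 9300 mod 5117 = 4183.

4183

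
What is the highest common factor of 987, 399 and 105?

21

gcd(987, 399): 987 = 2·399 + 189; 399 = 2·189 + 21; 189 = 9·21 + 0 → 21
gcd(21, 105): 105 = 5·21 + 0 → 21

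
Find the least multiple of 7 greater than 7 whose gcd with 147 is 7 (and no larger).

14

147 = 7·21. Any m with gcd(m, 147) = 7 is a multiple of 7, say 7s, with s coprime to 21.
Need s > 7/7, so s ≥ 2. First s ≥ 2 with gcd(s, 21) = 1 is s = 2. Thus m = 7·2 = 14.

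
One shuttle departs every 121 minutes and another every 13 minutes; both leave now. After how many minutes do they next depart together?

1573

121 = 11²; 13 = 13
max exponents: 11² · 13 = 1573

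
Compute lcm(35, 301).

35 = 5 · 7; 301 = 7 · 43
max exponents: 5 · 7 · 43 = 1505

1505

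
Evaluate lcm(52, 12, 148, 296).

11544

52 = 2² · 13; 12 = 2² · 3; 148 = 2² · 37; 296 = 2³ · 37
lcm takes max exponent of each prime: 2³ · 3 · 13 · 37 = 11544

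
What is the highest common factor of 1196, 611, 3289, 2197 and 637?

gcd(1196, 611): 1196 = 1·611 + 585; 611 = 1·585 + 26; 585 = 22·26 + 13; 26 = 2·13 + 0 → 13
gcd(13, 3289): 3289 = 253·13 + 0 → 13
gcd(13, 2197): 2197 = 169·13 + 0 → 13
gcd(13, 637): 637 = 49·13 + 0 → 13

13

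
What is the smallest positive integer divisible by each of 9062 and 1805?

gcd first: 9062 = 5·1805 + 37; 1805 = 48·37 + 29; 37 = 1·29 + 8; 29 = 3·8 + 5; 8 = 1·5 + 3; 5 = 1·3 + 2; 3 = 1·2 + 1; 2 = 2·1 + 0 → gcd = 1
lcm = 9062·1805/gcd = 16356910/1 = 16356910

16356910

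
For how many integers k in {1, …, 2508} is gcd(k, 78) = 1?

78 = 2·3·13. Inclusion–exclusion on these primes:
2508 − ⌊2508/2⌋ − ⌊2508/3⌋ − ⌊2508/13⌋ + ⌊2508/6⌋ + ⌊2508/26⌋ + ⌊2508/39⌋ − ⌊2508/78⌋ = 772

772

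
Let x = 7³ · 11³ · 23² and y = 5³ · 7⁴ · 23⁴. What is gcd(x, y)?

min exponent per shared prime: 7³ · 23² = 181447

181447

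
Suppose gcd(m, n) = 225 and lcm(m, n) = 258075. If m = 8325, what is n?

m·n = gcd·lcm = 225·258075 = 58066875, so n = 58066875/8325 = 6975.

6975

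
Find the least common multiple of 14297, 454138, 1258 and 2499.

lcm(14297, 454138) = 14297·454138/gcd = 6492810986/17 = 381930058
lcm(381930058, 1258) = 381930058·1258/gcd = 480468012964/1258 = 381930058
lcm(381930058, 2499) = 381930058·2499/gcd = 954443214942/17 = 56143718526

56143718526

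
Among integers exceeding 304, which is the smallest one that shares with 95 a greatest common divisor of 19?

gcd(a, 95) = 19 forces 19 | a; write a = 19s. Then gcd(19s, 19·5) = 19·gcd(s, 5), so need gcd(s, 5) = 1.
19s > 304 gives s ≥ 17. The least s ≥ 17 coprime to 5 is 17, so a = 19·17 = 323.

323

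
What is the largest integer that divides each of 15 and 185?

5

15 = 3 · 5
185 = 5 · 37
Common: 5 = 5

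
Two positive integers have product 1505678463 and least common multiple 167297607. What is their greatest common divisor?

9

From gcd × lcm = uv: gcd = 1505678463 / 167297607 = 9.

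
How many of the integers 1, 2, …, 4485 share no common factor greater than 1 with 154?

1748

Prime factors of 154: 2, 7, 11. Count integers ≤ 4485 divisible by none of them.
By inclusion–exclusion: 4485 − ⌊4485/2⌋ − ⌊4485/7⌋ − ⌊4485/11⌋ + ⌊4485/14⌋ + ⌊4485/22⌋ + ⌊4485/77⌋ − ⌊4485/154⌋ = 1748.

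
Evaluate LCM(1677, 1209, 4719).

6290427

1677 = 3 · 13 · 43; 1209 = 3 · 13 · 31; 4719 = 3 · 11² · 13
lcm takes max exponent of each prime: 3 · 11² · 13 · 31 · 43 = 6290427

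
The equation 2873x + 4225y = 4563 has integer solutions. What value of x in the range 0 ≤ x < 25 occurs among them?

6

Euclid: 4225 = 1·2873 + 1352; 2873 = 2·1352 + 169; 1352 = 8·169 + 0 → gcd = 169; 4563 = 169·27.
Back-substitution yields 2873·(3) + 4225·(-2) = 169, so one solution is x = 3·27 = 81, y = -2·27 = -54.
Solutions in x differ by 4225/169 = 25; the one in [0, 25) is 81 mod 25 = 6.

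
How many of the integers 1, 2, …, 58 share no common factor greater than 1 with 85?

Prime factors of 85: 5, 17. Count integers ≤ 58 divisible by none of them.
By inclusion–exclusion: 58 − ⌊58/5⌋ − ⌊58/17⌋ + ⌊58/85⌋ = 44.

44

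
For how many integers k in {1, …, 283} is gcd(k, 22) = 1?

22 = 2·11. Inclusion–exclusion on these primes:
283 − ⌊283/2⌋ − ⌊283/11⌋ + ⌊283/22⌋ = 129

129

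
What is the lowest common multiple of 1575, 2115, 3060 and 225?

5033700

1575 = 3² · 5² · 7; 2115 = 3² · 5 · 47; 3060 = 2² · 3² · 5 · 17; 225 = 3² · 5²
lcm takes max exponent of each prime: 2² · 3² · 5² · 7 · 17 · 47 = 5033700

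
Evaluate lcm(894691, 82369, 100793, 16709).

894691 = 7² · 19 · 31²; 82369 = 7² · 41²; 100793 = 7² · 11² · 17; 16709 = 7² · 11 · 31
lcm takes max exponent of each prime: 7² · 11² · 17 · 19 · 31² · 41² = 3093677749547

3093677749547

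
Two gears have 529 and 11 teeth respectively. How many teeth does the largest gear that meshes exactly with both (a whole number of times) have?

529 = 23²
11 = 11
Common: 1 = 1

1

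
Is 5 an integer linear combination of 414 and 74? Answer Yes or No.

By Bézout, 414s − 74t = 5 has integer solutions iff gcd(414, 74) | 5.
Euclid: 414 = 5·74 + 44; 74 = 1·44 + 30; 44 = 1·30 + 14; 30 = 2·14 + 2; 14 = 7·2 + 0. gcd = 2; 5 mod 2 = 1. No.

No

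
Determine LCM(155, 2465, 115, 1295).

155 = 5 · 31; 2465 = 5 · 17 · 29; 115 = 5 · 23; 1295 = 5 · 7 · 37
lcm takes max exponent of each prime: 5 · 7 · 17 · 23 · 29 · 31 · 37 = 455204155

455204155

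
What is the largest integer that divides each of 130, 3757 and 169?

130 = 2 · 5 · 13; 3757 = 13 · 17²; 169 = 13²
gcd takes min exponent of each prime: 13 = 13

13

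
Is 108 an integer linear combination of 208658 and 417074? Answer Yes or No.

Yes

By Bézout, 208658s + 417074t = 108 has integer solutions iff gcd(208658, 417074) | 108.
Euclid: 417074 = 1·208658 + 208416; 208658 = 1·208416 + 242; 208416 = 861·242 + 54; 242 = 4·54 + 26; 54 = 2·26 + 2; 26 = 13·2 + 0. gcd = 2; 108 mod 2 = 0. Yes.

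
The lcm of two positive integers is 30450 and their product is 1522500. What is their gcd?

gcd·lcm = product, so gcd = 1522500/30450 = 50.

50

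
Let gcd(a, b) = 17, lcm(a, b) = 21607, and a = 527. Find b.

697

Using ab = gcd(a,b)·lcm(a,b) = 17·21607 = 367319, we get b = 367319/527 = 697.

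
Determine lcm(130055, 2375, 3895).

lcm(130055, 2375) = 130055·2375/gcd = 308880625/95 = 3251375
lcm(3251375, 3895) = 3251375·3895/gcd = 12664105625/95 = 133306375

133306375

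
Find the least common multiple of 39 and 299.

897

gcd first: 299 = 7·39 + 26; 39 = 1·26 + 13; 26 = 2·13 + 0 → gcd = 13
lcm = 39·299/gcd = 11661/13 = 897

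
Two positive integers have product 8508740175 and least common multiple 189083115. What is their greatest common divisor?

45

gcd·lcm = product, so gcd = 8508740175/189083115 = 45.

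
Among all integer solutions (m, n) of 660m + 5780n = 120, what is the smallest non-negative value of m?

Euclid: 5780 = 8·660 + 500; 660 = 1·500 + 160; 500 = 3·160 + 20; 160 = 8·20 + 0 → gcd = 20; 120 = 20·6.
Back-substitution yields 660·(-35) + 5780·(4) = 20, so one solution is m = -35·6 = -210, n = 4·6 = 24.
Solutions in m differ by 5780/20 = 289; the one in [0, 289) is -210 mod 289 = 79.

79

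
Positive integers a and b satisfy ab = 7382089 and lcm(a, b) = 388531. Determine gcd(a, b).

From gcd × lcm = ab: gcd = 7382089 / 388531 = 19.

19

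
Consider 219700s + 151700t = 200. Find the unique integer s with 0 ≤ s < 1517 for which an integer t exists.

gcd(219700, 151700) = 100 (Euclid: 219700 = 1·151700 + 68000; 151700 = 2·68000 + 15700; 68000 = 4·15700 + 5200; 15700 = 3·5200 + 100; 5200 = 52·100 + 0), and 100 | 200.
Extended Euclid: 219700·(-29) + 151700·(42) = 100. Scale by 2: s₀ = -58.
General solution s = s₀ + 1517k; reducing mod 1517 gives s = 1459 (and t = -2113).

1459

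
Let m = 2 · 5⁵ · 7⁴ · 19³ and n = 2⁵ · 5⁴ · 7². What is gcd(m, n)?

61250

min exponent per shared prime: 2 · 5⁴ · 7² = 61250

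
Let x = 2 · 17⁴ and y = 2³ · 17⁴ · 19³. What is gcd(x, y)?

167042

min exponent per shared prime: 2 · 17⁴ = 167042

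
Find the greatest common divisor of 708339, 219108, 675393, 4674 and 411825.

57

gcd(708339, 219108): 708339 = 3·219108 + 51015; 219108 = 4·51015 + 15048; 51015 = 3·15048 + 5871; 15048 = 2·5871 + 3306; 5871 = 1·3306 + 2565; 3306 = 1·2565 + 741; 2565 = 3·741 + 342; 741 = 2·342 + 57; 342 = 6·57 + 0 → 57
gcd(57, 675393): 675393 = 11849·57 + 0 → 57
gcd(57, 4674): 4674 = 82·57 + 0 → 57
gcd(57, 411825): 411825 = 7225·57 + 0 → 57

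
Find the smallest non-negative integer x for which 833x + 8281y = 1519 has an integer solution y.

Euclid: 8281 = 9·833 + 784; 833 = 1·784 + 49; 784 = 16·49 + 0 → gcd = 49; 1519 = 49·31.
Back-substitution yields 833·(10) + 8281·(-1) = 49, so one solution is x = 10·31 = 310, y = -1·31 = -31.
Solutions in x differ by 8281/49 = 169; the one in [0, 169) is 310 mod 169 = 141.

141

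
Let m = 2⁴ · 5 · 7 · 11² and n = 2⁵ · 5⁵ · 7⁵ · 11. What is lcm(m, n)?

203364700000

max exponent per prime: 2⁵ · 5⁵ · 7⁵ · 11² = 203364700000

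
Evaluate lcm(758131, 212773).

gcd first: 758131 = 3·212773 + 119812; 212773 = 1·119812 + 92961; 119812 = 1·92961 + 26851; 92961 = 3·26851 + 12408; 26851 = 2·12408 + 2035; 12408 = 6·2035 + 198; 2035 = 10·198 + 55; 198 = 3·55 + 33; 55 = 1·33 + 22; 33 = 1·22 + 11; 22 = 2·11 + 0 → gcd = 11
lcm = 758131·212773/gcd = 161309807263/11 = 14664527933

14664527933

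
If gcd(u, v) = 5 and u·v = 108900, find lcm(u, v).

21780

For any two positive integers, gcd × lcm equals their product. Hence lcm = 108900 / 5 = 21780.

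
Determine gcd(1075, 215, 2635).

5

gcd(1075, 215): 1075 = 5·215 + 0 → 215
gcd(215, 2635): 2635 = 12·215 + 55; 215 = 3·55 + 50; 55 = 1·50 + 5; 50 = 10·5 + 0 → 5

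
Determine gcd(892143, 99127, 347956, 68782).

2023

892143 = 3² · 7³ · 17²; 99127 = 7³ · 17²; 347956 = 2² · 7 · 17² · 43; 68782 = 2 · 7 · 17³
gcd takes min exponent of each prime: 7 · 17² = 2023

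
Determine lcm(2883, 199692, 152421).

2883 = 3 · 31²; 199692 = 2² · 3³ · 43²; 152421 = 3 · 23 · 47²
lcm takes max exponent of each prime: 2² · 3³ · 23 · 31² · 43² · 47² = 9750067137684

9750067137684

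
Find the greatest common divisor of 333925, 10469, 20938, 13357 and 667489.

gcd(333925, 10469): 333925 = 31·10469 + 9386; 10469 = 1·9386 + 1083; 9386 = 8·1083 + 722; 1083 = 1·722 + 361; 722 = 2·361 + 0 → 361
gcd(361, 20938): 20938 = 58·361 + 0 → 361
gcd(361, 13357): 13357 = 37·361 + 0 → 361
gcd(361, 667489): 667489 = 1849·361 + 0 → 361

361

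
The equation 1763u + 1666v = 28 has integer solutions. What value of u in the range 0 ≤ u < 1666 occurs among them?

Euclid: 1763 = 1·1666 + 97; 1666 = 17·97 + 17; 97 = 5·17 + 12; 17 = 1·12 + 5; 12 = 2·5 + 2; 5 = 2·2 + 1; 2 = 2·1 + 0 → gcd = 1; 28 = 1·28.
Back-substitution yields 1763·(-687) + 1666·(727) = 1, so one solution is u = -687·28 = -19236, v = 727·28 = 20356.
Solutions in u differ by 1666/1 = 1666; the one in [0, 1666) is -19236 mod 1666 = 756.

756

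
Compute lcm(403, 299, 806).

18538

lcm(403, 299) = 403·299/gcd = 120497/13 = 9269
lcm(9269, 806) = 9269·806/gcd = 7470814/403 = 18538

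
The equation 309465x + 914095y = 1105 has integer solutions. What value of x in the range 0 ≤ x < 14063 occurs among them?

192

Reduce mod 914095: 309465x ≡ 1105 (mod 914095). With g = gcd(309465, 914095) = 65 dividing 1105, divide through: 4761x ≡ 17 (mod 14063).
Since gcd(4761, 14063) = 1, x ≡ 17·(4761)⁻¹ ≡ 192 (mod 14063). Smallest non-negative: 192.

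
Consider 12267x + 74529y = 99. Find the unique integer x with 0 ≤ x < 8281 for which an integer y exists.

gcd(12267, 74529) = 9 (Euclid: 74529 = 6·12267 + 927; 12267 = 13·927 + 216; 927 = 4·216 + 63; 216 = 3·63 + 27; 63 = 2·27 + 9; 27 = 3·9 + 0), and 9 | 99.
Extended Euclid: 12267·(-2412) + 74529·(397) = 9. Scale by 11: x₀ = -26532.
General solution x = x₀ + 8281t; reducing mod 8281 gives x = 6592 (and y = -1085).

6592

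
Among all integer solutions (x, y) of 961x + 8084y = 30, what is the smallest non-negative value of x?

gcd(961, 8084) = 1 (Euclid: 8084 = 8·961 + 396; 961 = 2·396 + 169; 396 = 2·169 + 58; 169 = 2·58 + 53; 58 = 1·53 + 5; 53 = 10·5 + 3; 5 = 1·3 + 2; 3 = 1·2 + 1; 2 = 2·1 + 0), and 1 | 30.
Extended Euclid: 961·(3205) + 8084·(-381) = 1. Scale by 30: x₀ = 96150.
General solution x = x₀ + 8084t; reducing mod 8084 gives x = 7226 (and y = -859).

7226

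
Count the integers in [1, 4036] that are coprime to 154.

1573

Prime factors of 154: 2, 7, 11. Count integers ≤ 4036 divisible by none of them.
By inclusion–exclusion: 4036 − ⌊4036/2⌋ − ⌊4036/7⌋ − ⌊4036/11⌋ + ⌊4036/14⌋ + ⌊4036/22⌋ + ⌊4036/77⌋ − ⌊4036/154⌋ = 1573.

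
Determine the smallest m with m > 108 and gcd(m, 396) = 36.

Multiples of 36 above 108: 36·4, 36·5, … . Need the cofactor coprime to 396/36 = 11.
Checking s = 4, 5, … the first with gcd(s, 11) = 1 is s = 4, giving 144.

144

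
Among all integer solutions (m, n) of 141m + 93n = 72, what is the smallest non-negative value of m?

17

Euclid: 141 = 1·93 + 48; 93 = 1·48 + 45; 48 = 1·45 + 3; 45 = 15·3 + 0 → gcd = 3; 72 = 3·24.
Back-substitution yields 141·(2) + 93·(-3) = 3, so one solution is m = 2·24 = 48, n = -3·24 = -72.
Solutions in m differ by 93/3 = 31; the one in [0, 31) is 48 mod 31 = 17.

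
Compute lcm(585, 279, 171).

585 = 3² · 5 · 13; 279 = 3² · 31; 171 = 3² · 19
lcm takes max exponent of each prime: 3² · 5 · 13 · 19 · 31 = 344565

344565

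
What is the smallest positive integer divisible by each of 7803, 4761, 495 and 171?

lcm(7803, 4761) = 7803·4761/gcd = 37150083/9 = 4127787
lcm(4127787, 495) = 4127787·495/gcd = 2043254565/9 = 227028285
lcm(227028285, 171) = 227028285·171/gcd = 38821836735/9 = 4313537415

4313537415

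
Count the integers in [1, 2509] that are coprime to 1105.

1105 = 5·13·17. Inclusion–exclusion on these primes:
2509 − ⌊2509/5⌋ − ⌊2509/13⌋ − ⌊2509/17⌋ + ⌊2509/65⌋ + ⌊2509/85⌋ + ⌊2509/221⌋ − ⌊2509/1105⌋ = 1744

1744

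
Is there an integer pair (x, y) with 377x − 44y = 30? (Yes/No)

Yes

gcd(377, 44): 377 = 8·44 + 25; 44 = 1·25 + 19; 25 = 1·19 + 6; 19 = 3·6 + 1; 6 = 6·1 + 0 → 1
1 divides 30, so a solution exists.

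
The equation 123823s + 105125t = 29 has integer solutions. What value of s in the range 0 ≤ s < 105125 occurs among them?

43848

Euclid: 123823 = 1·105125 + 18698; 105125 = 5·18698 + 11635; 18698 = 1·11635 + 7063; 11635 = 1·7063 + 4572; 7063 = 1·4572 + 2491; 4572 = 1·2491 + 2081; 2491 = 1·2081 + 410; 2081 = 5·410 + 31; 410 = 13·31 + 7; 31 = 4·7 + 3; 7 = 2·3 + 1; 3 = 3·1 + 0 → gcd = 1; 29 = 1·29.
Back-substitution yields 123823·(30512) + 105125·(-35939) = 1, so one solution is s = 30512·29 = 884848, t = -35939·29 = -1042231.
Solutions in s differ by 105125/1 = 105125; the one in [0, 105125) is 884848 mod 105125 = 43848.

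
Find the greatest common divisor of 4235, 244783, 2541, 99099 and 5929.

847

4235 = 5 · 7 · 11²; 244783 = 7 · 11² · 17²; 2541 = 3 · 7 · 11²; 99099 = 3² · 7 · 11² · 13; 5929 = 7² · 11²
gcd takes min exponent of each prime: 7 · 11² = 847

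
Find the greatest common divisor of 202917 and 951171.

39

Euclid: 951171 = 4·202917 + 139503; 202917 = 1·139503 + 63414; 139503 = 2·63414 + 12675; 63414 = 5·12675 + 39; 12675 = 325·39 + 0. Last nonzero remainder: 39.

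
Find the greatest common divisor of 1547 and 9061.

1547 = 7 · 13 · 17
9061 = 13 · 17 · 41
Common: 13 · 17 = 221

221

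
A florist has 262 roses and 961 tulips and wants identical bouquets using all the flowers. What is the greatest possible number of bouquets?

Euclid: 961 = 3·262 + 175; 262 = 1·175 + 87; 175 = 2·87 + 1; 87 = 87·1 + 0. Last nonzero remainder: 1.

1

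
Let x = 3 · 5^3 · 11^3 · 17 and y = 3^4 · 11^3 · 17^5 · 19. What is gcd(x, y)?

min exponent per shared prime: 3 · 11^3 · 17 = 67881

67881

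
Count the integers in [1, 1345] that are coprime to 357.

724

357 = 3·7·17. Inclusion–exclusion on these primes:
1345 − ⌊1345/3⌋ − ⌊1345/7⌋ − ⌊1345/17⌋ + ⌊1345/21⌋ + ⌊1345/51⌋ + ⌊1345/119⌋ − ⌊1345/357⌋ = 724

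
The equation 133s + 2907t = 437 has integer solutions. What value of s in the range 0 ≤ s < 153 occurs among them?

47

Reduce mod 2907: 133s ≡ 437 (mod 2907). With g = gcd(133, 2907) = 19 dividing 437, divide through: 7s ≡ 23 (mod 153).
Since gcd(7, 153) = 1, s ≡ 23·(7)⁻¹ ≡ 47 (mod 153). Smallest non-negative: 47.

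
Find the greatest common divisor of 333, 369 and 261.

9

gcd(333, 369): 369 = 1·333 + 36; 333 = 9·36 + 9; 36 = 4·9 + 0 → 9
gcd(9, 261): 261 = 29·9 + 0 → 9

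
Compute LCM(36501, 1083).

36501 = 3 · 23³; 1083 = 3 · 19²
max exponents: 3 · 19² · 23³ = 13176861

13176861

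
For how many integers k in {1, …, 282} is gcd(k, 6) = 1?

94

6 = 2·3. Inclusion–exclusion on these primes:
282 − ⌊282/2⌋ − ⌊282/3⌋ + ⌊282/6⌋ = 94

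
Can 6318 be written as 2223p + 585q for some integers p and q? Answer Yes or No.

By Bézout, 2223p + 585q = 6318 has integer solutions iff gcd(2223, 585) | 6318.
Euclid: 2223 = 3·585 + 468; 585 = 1·468 + 117; 468 = 4·117 + 0. gcd = 117; 6318 mod 117 = 0. Yes.

Yes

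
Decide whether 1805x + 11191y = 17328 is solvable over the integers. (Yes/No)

Yes

gcd(1805, 11191): 11191 = 6·1805 + 361; 1805 = 5·361 + 0 → 361
361 divides 17328, so a solution exists.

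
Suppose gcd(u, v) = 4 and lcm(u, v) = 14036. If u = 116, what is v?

484

u·v = gcd·lcm = 4·14036 = 56144, so v = 56144/116 = 484.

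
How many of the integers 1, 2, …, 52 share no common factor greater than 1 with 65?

65 = 5·13. Inclusion–exclusion on these primes:
52 − ⌊52/5⌋ − ⌊52/13⌋ + ⌊52/65⌋ = 38

38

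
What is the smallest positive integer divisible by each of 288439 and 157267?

gcd first: 288439 = 1·157267 + 131172; 157267 = 1·131172 + 26095; 131172 = 5·26095 + 697; 26095 = 37·697 + 306; 697 = 2·306 + 85; 306 = 3·85 + 51; 85 = 1·51 + 34; 51 = 1·34 + 17; 34 = 2·17 + 0 → gcd = 17
lcm = 288439·157267/gcd = 45361936213/17 = 2668349189

2668349189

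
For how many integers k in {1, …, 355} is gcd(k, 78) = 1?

110

Prime factors of 78: 2, 3, 13. Count integers ≤ 355 divisible by none of them.
By inclusion–exclusion: 355 − ⌊355/2⌋ − ⌊355/3⌋ − ⌊355/13⌋ + ⌊355/6⌋ + ⌊355/26⌋ + ⌊355/39⌋ − ⌊355/78⌋ = 110.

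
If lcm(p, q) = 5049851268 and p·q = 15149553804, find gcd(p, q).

3

gcd·lcm = product, so gcd = 15149553804/5049851268 = 3.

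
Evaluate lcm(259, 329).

12173

gcd first: 329 = 1·259 + 70; 259 = 3·70 + 49; 70 = 1·49 + 21; 49 = 2·21 + 7; 21 = 3·7 + 0 → gcd = 7
lcm = 259·329/gcd = 85211/7 = 12173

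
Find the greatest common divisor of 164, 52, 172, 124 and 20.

gcd(164, 52): 164 = 3·52 + 8; 52 = 6·8 + 4; 8 = 2·4 + 0 → 4
gcd(4, 172): 172 = 43·4 + 0 → 4
gcd(4, 124): 124 = 31·4 + 0 → 4
gcd(4, 20): 20 = 5·4 + 0 → 4

4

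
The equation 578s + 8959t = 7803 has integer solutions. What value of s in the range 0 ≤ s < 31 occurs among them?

Reduce mod 8959: 578s ≡ 7803 (mod 8959). With g = gcd(578, 8959) = 289 dividing 7803, divide through: 2s ≡ 27 (mod 31).
Since gcd(2, 31) = 1, s ≡ 27·(2)⁻¹ ≡ 29 (mod 31). Smallest non-negative: 29.

29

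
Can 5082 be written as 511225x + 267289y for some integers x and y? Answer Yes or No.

Yes

gcd(511225, 267289): 511225 = 1·267289 + 243936; 267289 = 1·243936 + 23353; 243936 = 10·23353 + 10406; 23353 = 2·10406 + 2541; 10406 = 4·2541 + 242; 2541 = 10·242 + 121; 242 = 2·121 + 0 → 121
121 divides 5082, so a solution exists.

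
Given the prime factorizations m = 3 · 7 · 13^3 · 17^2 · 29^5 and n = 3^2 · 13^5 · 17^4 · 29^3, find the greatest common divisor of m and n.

46456142811

min exponent per shared prime: 3 · 13^3 · 17^2 · 29^3 = 46456142811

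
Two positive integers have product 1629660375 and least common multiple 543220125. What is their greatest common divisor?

3

From gcd × lcm = pq: gcd = 1629660375 / 543220125 = 3.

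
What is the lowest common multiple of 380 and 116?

gcd first: 380 = 3·116 + 32; 116 = 3·32 + 20; 32 = 1·20 + 12; 20 = 1·12 + 8; 12 = 1·8 + 4; 8 = 2·4 + 0 → gcd = 4
lcm = 380·116/gcd = 44080/4 = 11020

11020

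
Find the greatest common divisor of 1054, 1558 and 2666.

2

1054 = 2 · 17 · 31; 1558 = 2 · 19 · 41; 2666 = 2 · 31 · 43
gcd takes min exponent of each prime: 2 = 2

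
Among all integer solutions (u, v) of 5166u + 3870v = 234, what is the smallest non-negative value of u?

Euclid: 5166 = 1·3870 + 1296; 3870 = 2·1296 + 1278; 1296 = 1·1278 + 18; 1278 = 71·18 + 0 → gcd = 18; 234 = 18·13.
Back-substitution yields 5166·(3) + 3870·(-4) = 18, so one solution is u = 3·13 = 39, v = -4·13 = -52.
Solutions in u differ by 3870/18 = 215; the one in [0, 215) is 39 mod 215 = 39.

39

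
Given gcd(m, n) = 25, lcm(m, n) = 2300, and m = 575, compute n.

m·n = gcd·lcm = 25·2300 = 57500, so n = 57500/575 = 100.

100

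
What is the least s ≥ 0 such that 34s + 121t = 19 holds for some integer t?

Reduce mod 121: 34s ≡ 19 (mod 121). With g = gcd(34, 121) = 1 dividing 19, divide through: 34s ≡ 19 (mod 121).
Since gcd(34, 121) = 1, s ≡ 19·(34)⁻¹ ≡ 118 (mod 121). Smallest non-negative: 118.

118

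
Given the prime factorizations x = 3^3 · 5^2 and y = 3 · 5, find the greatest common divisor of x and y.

min exponent per shared prime: 3 · 5 = 15

15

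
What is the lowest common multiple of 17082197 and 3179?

4936754933

17082197 = 11 · 19 · 37 · 47²; 3179 = 11 · 17²
max exponents: 11 · 17² · 19 · 37 · 47² = 4936754933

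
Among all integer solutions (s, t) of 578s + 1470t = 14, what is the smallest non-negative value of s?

28

Reduce mod 1470: 578s ≡ 14 (mod 1470). With g = gcd(578, 1470) = 2 dividing 14, divide through: 289s ≡ 7 (mod 735).
Since gcd(289, 735) = 1, s ≡ 7·(289)⁻¹ ≡ 28 (mod 735). Smallest non-negative: 28.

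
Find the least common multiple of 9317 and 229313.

9317 = 7 · 11³; 229313 = 7 · 17 · 41 · 47
max exponents: 7 · 11³ · 17 · 41 · 47 = 305215603

305215603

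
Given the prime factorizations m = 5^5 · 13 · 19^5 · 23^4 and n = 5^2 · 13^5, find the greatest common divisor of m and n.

325

min exponent per shared prime: 5^2 · 13 = 325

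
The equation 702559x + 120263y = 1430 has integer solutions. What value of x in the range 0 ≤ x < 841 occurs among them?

373

gcd(702559, 120263) = 143 (Euclid: 702559 = 5·120263 + 101244; 120263 = 1·101244 + 19019; 101244 = 5·19019 + 6149; 19019 = 3·6149 + 572; 6149 = 10·572 + 429; 572 = 1·429 + 143; 429 = 3·143 + 0), and 143 | 1430.
Extended Euclid: 702559·(-215) + 120263·(1256) = 143. Scale by 10: x₀ = -2150.
General solution x = x₀ + 841t; reducing mod 841 gives x = 373 (and y = -2179).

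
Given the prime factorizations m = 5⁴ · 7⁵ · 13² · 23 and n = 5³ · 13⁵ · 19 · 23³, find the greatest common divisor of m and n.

min exponent per shared prime: 5³ · 13² · 23 = 485875

485875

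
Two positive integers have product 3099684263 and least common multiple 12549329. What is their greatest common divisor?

247

From gcd × lcm = mn: gcd = 3099684263 / 12549329 = 247.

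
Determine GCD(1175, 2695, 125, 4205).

gcd(1175, 2695): 2695 = 2·1175 + 345; 1175 = 3·345 + 140; 345 = 2·140 + 65; 140 = 2·65 + 10; 65 = 6·10 + 5; 10 = 2·5 + 0 → 5
gcd(5, 125): 125 = 25·5 + 0 → 5
gcd(5, 4205): 4205 = 841·5 + 0 → 5

5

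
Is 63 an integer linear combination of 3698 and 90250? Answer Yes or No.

gcd(3698, 90250): 90250 = 24·3698 + 1498; 3698 = 2·1498 + 702; 1498 = 2·702 + 94; 702 = 7·94 + 44; 94 = 2·44 + 6; 44 = 7·6 + 2; 6 = 3·2 + 0 → 2
2 does not divide 63, so a solution does not exist.

No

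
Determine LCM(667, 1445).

963815

667 = 23 · 29; 1445 = 5 · 17²
max exponents: 5 · 17² · 23 · 29 = 963815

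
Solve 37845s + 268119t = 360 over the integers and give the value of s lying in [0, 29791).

16401

Euclid: 268119 = 7·37845 + 3204; 37845 = 11·3204 + 2601; 3204 = 1·2601 + 603; 2601 = 4·603 + 189; 603 = 3·189 + 36; 189 = 5·36 + 9; 36 = 4·9 + 0 → gcd = 9; 360 = 9·40.
Back-substitution yields 37845·(7113) + 268119·(-1004) = 9, so one solution is s = 7113·40 = 284520, t = -1004·40 = -40160.
Solutions in s differ by 268119/9 = 29791; the one in [0, 29791) is 284520 mod 29791 = 16401.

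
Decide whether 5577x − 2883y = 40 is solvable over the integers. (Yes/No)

By Bézout, 5577x − 2883y = 40 has integer solutions iff gcd(5577, 2883) | 40.
Euclid: 5577 = 1·2883 + 2694; 2883 = 1·2694 + 189; 2694 = 14·189 + 48; 189 = 3·48 + 45; 48 = 1·45 + 3; 45 = 15·3 + 0. gcd = 3; 40 mod 3 = 1. No.

No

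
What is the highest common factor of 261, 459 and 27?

9

261 = 3² · 29; 459 = 3³ · 17; 27 = 3³
gcd takes min exponent of each prime: 3² = 9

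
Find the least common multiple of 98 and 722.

35378

98 = 2 · 7²; 722 = 2 · 19²
max exponents: 2 · 7² · 19² = 35378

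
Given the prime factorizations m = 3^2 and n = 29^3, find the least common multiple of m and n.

219501

max exponent per prime: 3^2 · 29^3 = 219501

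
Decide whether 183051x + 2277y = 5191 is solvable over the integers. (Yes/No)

No

By Bézout, 183051x + 2277y = 5191 has integer solutions iff gcd(183051, 2277) | 5191.
Euclid: 183051 = 80·2277 + 891; 2277 = 2·891 + 495; 891 = 1·495 + 396; 495 = 1·396 + 99; 396 = 4·99 + 0. gcd = 99; 5191 mod 99 = 43. No.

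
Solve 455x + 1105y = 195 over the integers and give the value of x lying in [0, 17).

Reduce mod 1105: 455x ≡ 195 (mod 1105). With g = gcd(455, 1105) = 65 dividing 195, divide through: 7x ≡ 3 (mod 17).
Since gcd(7, 17) = 1, x ≡ 3·(7)⁻¹ ≡ 15 (mod 17). Smallest non-negative: 15.

15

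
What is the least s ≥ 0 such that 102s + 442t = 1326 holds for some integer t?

gcd(102, 442) = 34 (Euclid: 442 = 4·102 + 34; 102 = 3·34 + 0), and 34 | 1326.
Extended Euclid: 102·(-4) + 442·(1) = 34. Scale by 39: s₀ = -156.
General solution s = s₀ + 13k; reducing mod 13 gives s = 0 (and t = 3).

0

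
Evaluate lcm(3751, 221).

gcd first: 3751 = 16·221 + 215; 221 = 1·215 + 6; 215 = 35·6 + 5; 6 = 1·5 + 1; 5 = 5·1 + 0 → gcd = 1
lcm = 3751·221/gcd = 828971/1 = 828971

828971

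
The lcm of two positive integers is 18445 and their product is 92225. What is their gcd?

5

gcd·lcm = product, so gcd = 92225/18445 = 5.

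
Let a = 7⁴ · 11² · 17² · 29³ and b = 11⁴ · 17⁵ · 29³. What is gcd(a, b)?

min exponent per shared prime: 11² · 17² · 29³ = 852858941

852858941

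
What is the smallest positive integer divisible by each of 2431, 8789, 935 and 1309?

3998995

lcm(2431, 8789) = 2431·8789/gcd = 21366059/187 = 114257
lcm(114257, 935) = 114257·935/gcd = 106830295/187 = 571285
lcm(571285, 1309) = 571285·1309/gcd = 747812065/187 = 3998995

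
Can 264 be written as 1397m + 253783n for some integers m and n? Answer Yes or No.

Yes

gcd(1397, 253783): 253783 = 181·1397 + 926; 1397 = 1·926 + 471; 926 = 1·471 + 455; 471 = 1·455 + 16; 455 = 28·16 + 7; 16 = 2·7 + 2; 7 = 3·2 + 1; 2 = 2·1 + 0 → 1
1 divides 264, so a solution exists.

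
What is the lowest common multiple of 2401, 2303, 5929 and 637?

177508331

2401 = 7⁴; 2303 = 7² · 47; 5929 = 7² · 11²; 637 = 7² · 13
lcm takes max exponent of each prime: 7⁴ · 11² · 13 · 47 = 177508331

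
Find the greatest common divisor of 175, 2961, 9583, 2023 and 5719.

175 = 5² · 7; 2961 = 3² · 7 · 47; 9583 = 7 · 37²; 2023 = 7 · 17²; 5719 = 7 · 19 · 43
gcd takes min exponent of each prime: 7 = 7

7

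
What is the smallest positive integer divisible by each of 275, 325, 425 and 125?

275 = 5² · 11; 325 = 5² · 13; 425 = 5² · 17; 125 = 5³
lcm takes max exponent of each prime: 5³ · 11 · 13 · 17 = 303875

303875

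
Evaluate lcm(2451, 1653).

71079

gcd first: 2451 = 1·1653 + 798; 1653 = 2·798 + 57; 798 = 14·57 + 0 → gcd = 57
lcm = 2451·1653/gcd = 4051503/57 = 71079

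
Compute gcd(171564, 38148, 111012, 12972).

12

gcd(171564, 38148): 171564 = 4·38148 + 18972; 38148 = 2·18972 + 204; 18972 = 93·204 + 0 → 204
gcd(204, 111012): 111012 = 544·204 + 36; 204 = 5·36 + 24; 36 = 1·24 + 12; 24 = 2·12 + 0 → 12
gcd(12, 12972): 12972 = 1081·12 + 0 → 12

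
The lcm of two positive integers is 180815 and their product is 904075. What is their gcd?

From gcd × lcm = pq: gcd = 904075 / 180815 = 5.

5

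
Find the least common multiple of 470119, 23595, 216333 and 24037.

110071312065

470119 = 13 · 29² · 43; 23595 = 3 · 5 · 11² · 13; 216333 = 3² · 13 · 43²; 24037 = 13 · 43²
lcm takes max exponent of each prime: 3² · 5 · 11² · 13 · 29² · 43² = 110071312065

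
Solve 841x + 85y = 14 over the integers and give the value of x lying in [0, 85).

74

gcd(841, 85) = 1 (Euclid: 841 = 9·85 + 76; 85 = 1·76 + 9; 76 = 8·9 + 4; 9 = 2·4 + 1; 4 = 4·1 + 0), and 1 | 14.
Extended Euclid: 841·(-19) + 85·(188) = 1. Scale by 14: x₀ = -266.
General solution x = x₀ + 85t; reducing mod 85 gives x = 74 (and y = -732).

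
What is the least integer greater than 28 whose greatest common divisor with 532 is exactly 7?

35

gcd(x, 532) = 7 forces 7 | x; write x = 7s. Then gcd(7s, 7·76) = 7·gcd(s, 76), so need gcd(s, 76) = 1.
7s > 28 gives s ≥ 5. The least s ≥ 5 coprime to 76 is 5, so x = 7·5 = 35.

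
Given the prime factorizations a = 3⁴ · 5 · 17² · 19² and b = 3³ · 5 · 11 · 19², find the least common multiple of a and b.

max exponent per prime: 3⁴ · 5 · 11 · 17² · 19² = 464785695

464785695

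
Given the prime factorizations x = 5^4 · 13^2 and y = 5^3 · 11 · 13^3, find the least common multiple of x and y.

15104375

max exponent per prime: 5^4 · 11 · 13^3 = 15104375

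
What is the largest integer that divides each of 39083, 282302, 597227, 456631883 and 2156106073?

323

gcd(39083, 282302): 282302 = 7·39083 + 8721; 39083 = 4·8721 + 4199; 8721 = 2·4199 + 323; 4199 = 13·323 + 0 → 323
gcd(323, 597227): 597227 = 1849·323 + 0 → 323
gcd(323, 456631883): 456631883 = 1413721·323 + 0 → 323
gcd(323, 2156106073): 2156106073 = 6675251·323 + 0 → 323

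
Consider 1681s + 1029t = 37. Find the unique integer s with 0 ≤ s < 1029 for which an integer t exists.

352

gcd(1681, 1029) = 1 (Euclid: 1681 = 1·1029 + 652; 1029 = 1·652 + 377; 652 = 1·377 + 275; 377 = 1·275 + 102; 275 = 2·102 + 71; 102 = 1·71 + 31; 71 = 2·31 + 9; 31 = 3·9 + 4; 9 = 2·4 + 1; 4 = 4·1 + 0), and 1 | 37.
Extended Euclid: 1681·(232) + 1029·(-379) = 1. Scale by 37: s₀ = 8584.
General solution s = s₀ + 1029k; reducing mod 1029 gives s = 352 (and t = -575).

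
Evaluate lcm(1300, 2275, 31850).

63700

1300 = 2² · 5² · 13; 2275 = 5² · 7 · 13; 31850 = 2 · 5² · 7² · 13
lcm takes max exponent of each prime: 2² · 5² · 7² · 13 = 63700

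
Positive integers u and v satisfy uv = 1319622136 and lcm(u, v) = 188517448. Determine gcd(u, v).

gcd·lcm = product, so gcd = 1319622136/188517448 = 7.

7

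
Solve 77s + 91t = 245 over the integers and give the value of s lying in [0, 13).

Euclid: 91 = 1·77 + 14; 77 = 5·14 + 7; 14 = 2·7 + 0 → gcd = 7; 245 = 7·35.
Back-substitution yields 77·(6) + 91·(-5) = 7, so one solution is s = 6·35 = 210, t = -5·35 = -175.
Solutions in s differ by 91/7 = 13; the one in [0, 13) is 210 mod 13 = 2.

2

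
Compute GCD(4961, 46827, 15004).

4961 = 11² · 41; 46827 = 3² · 11² · 43; 15004 = 2² · 11² · 31
gcd takes min exponent of each prime: 11² = 121

121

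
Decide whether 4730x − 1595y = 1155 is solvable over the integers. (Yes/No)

Yes

gcd(4730, 1595): 4730 = 2·1595 + 1540; 1595 = 1·1540 + 55; 1540 = 28·55 + 0 → 55
55 divides 1155, so a solution exists.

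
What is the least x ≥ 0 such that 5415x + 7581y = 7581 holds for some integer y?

0

Reduce mod 7581: 5415x ≡ 7581 (mod 7581). With g = gcd(5415, 7581) = 1083 dividing 7581, divide through: 5x ≡ 7 (mod 7).
Since gcd(5, 7) = 1, x ≡ 7·(5)⁻¹ ≡ 0 (mod 7). Smallest non-negative: 0.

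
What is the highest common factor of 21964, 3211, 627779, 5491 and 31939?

gcd(21964, 3211): 21964 = 6·3211 + 2698; 3211 = 1·2698 + 513; 2698 = 5·513 + 133; 513 = 3·133 + 114; 133 = 1·114 + 19; 114 = 6·19 + 0 → 19
gcd(19, 627779): 627779 = 33041·19 + 0 → 19
gcd(19, 5491): 5491 = 289·19 + 0 → 19
gcd(19, 31939): 31939 = 1681·19 + 0 → 19

19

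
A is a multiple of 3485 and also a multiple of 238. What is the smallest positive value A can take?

3485 = 5 · 17 · 41; 238 = 2 · 7 · 17
max exponents: 2 · 5 · 7 · 17 · 41 = 48790

48790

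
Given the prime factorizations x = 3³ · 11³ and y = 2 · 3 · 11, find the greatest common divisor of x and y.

min exponent per shared prime: 3 · 11 = 33

33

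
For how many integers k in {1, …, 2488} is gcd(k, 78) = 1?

Prime factors of 78: 2, 3, 13. Count integers ≤ 2488 divisible by none of them.
By inclusion–exclusion: 2488 − ⌊2488/2⌋ − ⌊2488/3⌋ − ⌊2488/13⌋ + ⌊2488/6⌋ + ⌊2488/26⌋ + ⌊2488/39⌋ − ⌊2488/78⌋ = 765.

765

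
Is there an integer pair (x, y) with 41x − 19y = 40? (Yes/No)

Yes

gcd(41, 19): 41 = 2·19 + 3; 19 = 6·3 + 1; 3 = 3·1 + 0 → 1
1 divides 40, so a solution exists.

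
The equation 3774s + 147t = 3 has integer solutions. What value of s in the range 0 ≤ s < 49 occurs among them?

Euclid: 3774 = 25·147 + 99; 147 = 1·99 + 48; 99 = 2·48 + 3; 48 = 16·3 + 0 → gcd = 3; 3 = 3·1.
Back-substitution yields 3774·(3) + 147·(-77) = 3, so one solution is s = 3·1 = 3, t = -77·1 = -77.
Solutions in s differ by 147/3 = 49; the one in [0, 49) is 3 mod 49 = 3.

3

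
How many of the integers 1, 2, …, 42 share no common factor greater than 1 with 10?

10 = 2·5. Inclusion–exclusion on these primes:
42 − ⌊42/2⌋ − ⌊42/5⌋ + ⌊42/10⌋ = 17

17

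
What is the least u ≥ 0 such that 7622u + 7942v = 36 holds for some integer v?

943

Euclid: 7942 = 1·7622 + 320; 7622 = 23·320 + 262; 320 = 1·262 + 58; 262 = 4·58 + 30; 58 = 1·30 + 28; 30 = 1·28 + 2; 28 = 14·2 + 0 → gcd = 2; 36 = 2·18.
Back-substitution yields 7622·(273) + 7942·(-262) = 2, so one solution is u = 273·18 = 4914, v = -262·18 = -4716.
Solutions in u differ by 7942/2 = 3971; the one in [0, 3971) is 4914 mod 3971 = 943.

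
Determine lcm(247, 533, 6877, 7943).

lcm(247, 533) = 247·533/gcd = 131651/13 = 10127
lcm(10127, 6877) = 10127·6877/gcd = 69643379/13 = 5357183
lcm(5357183, 7943) = 5357183·7943/gcd = 42552104569/13 = 3273238813

3273238813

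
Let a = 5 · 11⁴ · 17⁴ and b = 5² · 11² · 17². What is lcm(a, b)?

max exponent per prime: 5² · 11⁴ · 17⁴ = 30570774025

30570774025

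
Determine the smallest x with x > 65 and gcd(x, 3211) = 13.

78

gcd(x, 3211) = 13 forces 13 | x; write x = 13s. Then gcd(13s, 13·247) = 13·gcd(s, 247), so need gcd(s, 247) = 1.
13s > 65 gives s ≥ 6. The least s ≥ 6 coprime to 247 is 6, so x = 13·6 = 78.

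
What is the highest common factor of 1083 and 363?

1083 = 3 · 19²
363 = 3 · 11²
Common: 3 = 3

3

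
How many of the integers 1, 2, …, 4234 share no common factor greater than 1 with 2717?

2717 = 11·13·19. Inclusion–exclusion on these primes:
4234 − ⌊4234/11⌋ − ⌊4234/13⌋ − ⌊4234/19⌋ + ⌊4234/143⌋ + ⌊4234/209⌋ + ⌊4234/247⌋ − ⌊4234/2717⌋ = 3368

3368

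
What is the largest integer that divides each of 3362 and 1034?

3362 = 2 · 41²
1034 = 2 · 11 · 47
Common: 2 = 2

2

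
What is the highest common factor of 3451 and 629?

17

Euclid: 3451 = 5·629 + 306; 629 = 2·306 + 17; 306 = 18·17 + 0. Last nonzero remainder: 17.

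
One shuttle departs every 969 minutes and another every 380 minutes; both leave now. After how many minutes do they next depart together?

19380

969 = 3 · 17 · 19; 380 = 2² · 5 · 19
max exponents: 2² · 3 · 5 · 17 · 19 = 19380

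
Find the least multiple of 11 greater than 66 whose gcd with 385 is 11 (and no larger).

88

Multiples of 11 above 66: 11·7, 11·8, … . Need the cofactor coprime to 385/11 = 35.
Checking s = 7, 8, … the first with gcd(s, 35) = 1 is s = 8, giving 88.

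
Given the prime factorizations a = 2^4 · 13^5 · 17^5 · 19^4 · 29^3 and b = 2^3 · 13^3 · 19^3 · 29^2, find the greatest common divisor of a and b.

min exponent per shared prime: 2^3 · 13^3 · 19^3 · 29^2 = 101385732344

101385732344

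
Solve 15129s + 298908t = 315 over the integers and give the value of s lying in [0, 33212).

28411

Reduce mod 298908: 15129s ≡ 315 (mod 298908). With g = gcd(15129, 298908) = 9 dividing 315, divide through: 1681s ≡ 35 (mod 33212).
Since gcd(1681, 33212) = 1, s ≡ 35·(1681)⁻¹ ≡ 28411 (mod 33212). Smallest non-negative: 28411.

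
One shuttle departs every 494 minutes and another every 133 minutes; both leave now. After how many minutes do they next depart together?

3458

494 = 2 · 13 · 19; 133 = 7 · 19
max exponents: 2 · 7 · 13 · 19 = 3458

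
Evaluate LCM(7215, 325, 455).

252525

7215 = 3 · 5 · 13 · 37; 325 = 5² · 13; 455 = 5 · 7 · 13
lcm takes max exponent of each prime: 3 · 5² · 7 · 13 · 37 = 252525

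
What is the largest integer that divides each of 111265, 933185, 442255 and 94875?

55

111265 = 5 · 7 · 11 · 17²; 933185 = 5 · 11 · 19² · 47; 442255 = 5 · 11² · 17 · 43; 94875 = 3 · 5³ · 11 · 23
gcd takes min exponent of each prime: 5 · 11 = 55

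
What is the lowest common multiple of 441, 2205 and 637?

28665

441 = 3² · 7²; 2205 = 3² · 5 · 7²; 637 = 7² · 13
lcm takes max exponent of each prime: 3² · 5 · 7² · 13 = 28665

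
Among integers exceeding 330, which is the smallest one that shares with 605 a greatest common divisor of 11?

Multiples of 11 above 330: 11·31, 11·32, … . Need the cofactor coprime to 605/11 = 55.
Checking s = 31, 32, … the first with gcd(s, 55) = 1 is s = 31, giving 341.

341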